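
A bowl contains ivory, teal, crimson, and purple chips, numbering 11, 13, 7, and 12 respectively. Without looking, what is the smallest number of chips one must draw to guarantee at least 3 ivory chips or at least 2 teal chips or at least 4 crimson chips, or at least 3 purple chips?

9

The worst case stops just short of every target: 2 ivory, 1 teal, 3 crimson, 2 purple — 2 + 1 + 3 + 2 = 8 chips.
One more chip must push some color to its target, so 8 + 1 = 9.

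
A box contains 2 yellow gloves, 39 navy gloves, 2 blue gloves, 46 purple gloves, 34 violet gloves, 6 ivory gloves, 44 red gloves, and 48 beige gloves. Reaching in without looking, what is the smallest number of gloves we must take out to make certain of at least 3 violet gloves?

190

The worst case draws every non-violet glove first: 2 + 39 + 2 + 46 + 6 + 44 + 48 = 187.
The next 3 draws are then forced to be violet, giving 187 + 3 = 190.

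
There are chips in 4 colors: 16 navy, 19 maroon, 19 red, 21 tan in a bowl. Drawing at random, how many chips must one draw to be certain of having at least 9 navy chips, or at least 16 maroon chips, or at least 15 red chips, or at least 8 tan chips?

The worst case stops just short of every target: 8 navy, 15 maroon, 14 red, 7 tan — 8 + 15 + 14 + 7 = 44 chips.
One more chip must push some color to its target, so 44 + 1 = 45.

45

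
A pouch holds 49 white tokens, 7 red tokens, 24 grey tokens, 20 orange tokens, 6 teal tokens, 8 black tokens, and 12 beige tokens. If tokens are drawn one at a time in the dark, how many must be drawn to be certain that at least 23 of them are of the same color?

Treat the 7 colors as pigeonholes.
In the worst case we take at most 22 of each color, but all 7 red, all 20 orange, all 6 teal, all 8 black, and all 12 beige (fewer than 22), giving 22 + 7 + 22 + 20 + 6 + 8 + 12 = 97.
One more token then forces some color to 23, so 97 + 1 = 98.

98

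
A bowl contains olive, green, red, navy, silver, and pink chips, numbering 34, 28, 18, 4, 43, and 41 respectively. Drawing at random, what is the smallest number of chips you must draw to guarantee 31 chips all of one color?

Treat the 6 colors as pigeonholes.
In the worst case we take at most 30 of each color, but all 28 green, all 18 red, and all 4 navy (fewer than 30), giving 30 + 28 + 18 + 4 + 30 + 30 = 140.
One more chip then forces some color to 31, so 140 + 1 = 141.

141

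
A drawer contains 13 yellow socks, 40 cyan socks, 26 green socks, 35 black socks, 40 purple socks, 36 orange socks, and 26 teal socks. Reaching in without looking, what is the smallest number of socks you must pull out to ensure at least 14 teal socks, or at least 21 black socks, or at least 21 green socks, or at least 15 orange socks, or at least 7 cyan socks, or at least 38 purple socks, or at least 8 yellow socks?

118

Each of the 7 colors has its own threshold; avoid all of them simultaneously.
The worst case stops just short of every target: 7 yellow, 6 cyan, 20 green, 20 black, 37 purple, 14 orange, 13 teal — 7 + 6 + 20 + 20 + 37 + 14 + 13 = 117 socks.
One more sock must push some color to its target, so 117 + 1 = 118.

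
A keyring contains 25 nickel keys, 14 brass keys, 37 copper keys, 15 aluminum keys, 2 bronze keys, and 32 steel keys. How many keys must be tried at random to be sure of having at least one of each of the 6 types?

124

The hardest type to obtain is bronze: we could draw every other key first — 125 − 2 = 123 keys — without a single bronze one.
The next draw must be bronze, so 123 + 1 = 124.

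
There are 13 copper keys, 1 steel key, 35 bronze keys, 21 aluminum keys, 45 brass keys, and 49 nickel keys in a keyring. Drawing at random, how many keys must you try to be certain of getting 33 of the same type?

132

Treat the 6 types as pigeonholes.
In the worst case we take at most 32 of each type, but all 13 copper, all 1 steel, and all 21 aluminum (fewer than 32), giving 13 + 1 + 32 + 21 + 32 + 32 = 131.
One more key then forces some type to 33, so 131 + 1 = 132.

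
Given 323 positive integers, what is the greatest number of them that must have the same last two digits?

There are 100 possible two-digit endings, which serve as the pigeonholes.
If each of the 100 possible two-digit endings held at most 3, the total would be at most 100 × 3 = 300 < 323, a contradiction.
So at least one holds ⌈323/100⌉ = 4.

4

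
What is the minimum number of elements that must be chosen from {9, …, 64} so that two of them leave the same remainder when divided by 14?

Use the pigeonhole principle on residue classes: group the integers by remainder mod 14; there are 14 residue classes, each nonempty in this range.
Choosing one from each class (14 integers) avoids any shared remainder.
One more choice must repeat a class, so two differ by a multiple of 14. Hence 14 + 1 = 15.

15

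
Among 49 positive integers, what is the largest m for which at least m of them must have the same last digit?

5

There are 10 possible last digits, which serve as the pigeonholes.
If each of the 10 possible last digits held at most 4, the total would be at most 10 × 4 = 40 < 49, a contradiction.
So at least one holds ⌈49/10⌉ = 5.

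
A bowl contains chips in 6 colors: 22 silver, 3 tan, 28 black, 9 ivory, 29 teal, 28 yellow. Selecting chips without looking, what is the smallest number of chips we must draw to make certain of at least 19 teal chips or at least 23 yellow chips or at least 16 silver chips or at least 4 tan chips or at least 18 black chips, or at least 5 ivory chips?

The worst case stops just short of every target: 15 silver, 3 tan, 17 black, 4 ivory, 18 teal, 22 yellow — 15 + 3 + 17 + 4 + 18 + 22 = 79 chips.
One more chip must push some color to its target, so 79 + 1 = 80.

80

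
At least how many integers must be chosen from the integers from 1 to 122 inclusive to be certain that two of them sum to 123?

62

Partition {1, …, 122} into 61 pairs: {1,122}, {2,121}, …, {61,62}.
Choosing 61 integers — say the integers 1 through 61 — takes one from each pair and avoids the property.
Choosing 62 forces two into the same pair by pigeonhole, and those sum to 123. So 62.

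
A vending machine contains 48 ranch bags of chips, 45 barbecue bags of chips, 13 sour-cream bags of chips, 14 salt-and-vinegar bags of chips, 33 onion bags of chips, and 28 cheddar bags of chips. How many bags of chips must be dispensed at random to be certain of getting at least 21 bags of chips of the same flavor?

108

In the worst case we take at most 20 of each flavor, but all 13 sour-cream and all 14 salt-and-vinegar (fewer than 20), giving 20 + 20 + 13 + 14 + 20 + 20 = 107.
One more bag of chips then forces some flavor to 21, so 107 + 1 = 108.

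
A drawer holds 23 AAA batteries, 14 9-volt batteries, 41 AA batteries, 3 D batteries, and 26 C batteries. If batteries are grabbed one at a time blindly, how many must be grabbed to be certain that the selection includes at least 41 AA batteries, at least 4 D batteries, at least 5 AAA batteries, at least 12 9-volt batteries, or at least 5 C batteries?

63

Each of the 5 types has its own threshold; avoid all of them simultaneously.
The worst case stops just short of every target: 4 AAA, 11 9-volt, 40 AA, 3 D, 4 C — 4 + 11 + 40 + 3 + 4 = 62 batteries.
One more battery must push some type to its target, so 62 + 1 = 63.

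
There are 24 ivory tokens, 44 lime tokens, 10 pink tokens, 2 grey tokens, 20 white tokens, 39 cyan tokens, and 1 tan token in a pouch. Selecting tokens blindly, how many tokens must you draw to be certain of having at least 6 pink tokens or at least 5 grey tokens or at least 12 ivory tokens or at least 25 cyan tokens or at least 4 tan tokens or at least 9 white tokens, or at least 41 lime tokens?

92

The worst case stops just short of every target: 11 ivory, 40 lime, 5 pink, all 2 grey, 8 white, 24 cyan, all 1 tan — 11 + 40 + 5 + 2 + 8 + 24 + 1 = 91 tokens.
One more token must push some color to its target, so 91 + 1 = 92.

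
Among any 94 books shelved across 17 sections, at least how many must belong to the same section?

6

The 94 books fall into 17 sections.
If each of the 17 sections held at most 5, the total would be at most 17 × 5 = 85 < 94, a contradiction.
So at least one holds ⌈94/17⌉ = 6.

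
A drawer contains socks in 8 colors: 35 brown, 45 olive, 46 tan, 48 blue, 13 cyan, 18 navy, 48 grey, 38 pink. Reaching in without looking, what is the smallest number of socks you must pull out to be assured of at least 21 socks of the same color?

Treat the 8 colors as pigeonholes.
In the worst case we take at most 20 of each color, but all 13 cyan and all 18 navy (fewer than 20), giving 20 + 20 + 20 + 20 + 13 + 18 + 20 + 20 = 151.
One more sock then forces some color to 21, so 151 + 1 = 152.

152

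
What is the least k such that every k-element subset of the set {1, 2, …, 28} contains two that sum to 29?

15

Partition {1, …, 28} into 14 pairs: {1,28}, {2,27}, …, {14,15}.
Choosing 14 integers — say the integers 1 through 14 — takes one from each pair and avoids the property.
Choosing 15 forces two into the same pair by pigeonhole, and those sum to 29. So 15.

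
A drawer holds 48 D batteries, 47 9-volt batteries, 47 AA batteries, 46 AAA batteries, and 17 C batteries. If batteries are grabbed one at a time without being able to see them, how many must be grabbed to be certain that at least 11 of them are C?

The worst case draws every non-C battery first: 48 + 47 + 47 + 46 = 188.
The next 11 draws are then forced to be C, giving 188 + 11 = 199.

199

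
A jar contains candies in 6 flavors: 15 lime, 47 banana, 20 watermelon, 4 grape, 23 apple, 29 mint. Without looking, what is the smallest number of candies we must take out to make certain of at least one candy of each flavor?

The hardest flavor to obtain is grape: we could draw every other candy first — 138 − 4 = 134 candies — without a single grape one.
The next draw must be grape, so 134 + 1 = 135.

135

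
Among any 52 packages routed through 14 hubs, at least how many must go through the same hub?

The 52 packages fall into 14 hubs.
If each of the 14 hubs held at most 3, the total would be at most 14 × 3 = 42 < 52, a contradiction.
So at least one holds ⌈52/14⌉ = 4.

4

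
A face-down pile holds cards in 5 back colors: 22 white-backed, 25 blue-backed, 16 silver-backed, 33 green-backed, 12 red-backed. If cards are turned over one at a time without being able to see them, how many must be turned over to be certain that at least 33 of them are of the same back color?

108

In the worst case we take at most 32 of each back color, but all 22 white-backed, all 25 blue-backed, all 16 silver-backed, and all 12 red-backed (fewer than 32), giving 22 + 25 + 16 + 32 + 12 = 107.
One more card then forces some back color to 33, so 107 + 1 = 108.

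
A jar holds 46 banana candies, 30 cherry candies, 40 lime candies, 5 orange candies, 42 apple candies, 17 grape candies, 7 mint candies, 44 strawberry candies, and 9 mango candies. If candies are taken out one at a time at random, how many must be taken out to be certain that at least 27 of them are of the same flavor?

169

Treat the 9 flavors as pigeonholes.
In the worst case we take at most 26 of each flavor, but all 5 orange, all 17 grape, all 7 mint, and all 9 mango (fewer than 26), giving 26 + 26 + 26 + 5 + 26 + 17 + 7 + 26 + 9 = 168.
One more candy then forces some flavor to 27, so 168 + 1 = 169.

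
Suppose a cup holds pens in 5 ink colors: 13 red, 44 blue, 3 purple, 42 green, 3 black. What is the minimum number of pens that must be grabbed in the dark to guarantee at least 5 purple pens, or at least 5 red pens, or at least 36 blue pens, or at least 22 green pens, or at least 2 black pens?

65

The worst case stops just short of every target: 4 red, 35 blue, all 3 purple, 21 green, 1 black — 4 + 35 + 3 + 21 + 1 = 64 pens.
One more pen must push some ink color to its target, so 64 + 1 = 65.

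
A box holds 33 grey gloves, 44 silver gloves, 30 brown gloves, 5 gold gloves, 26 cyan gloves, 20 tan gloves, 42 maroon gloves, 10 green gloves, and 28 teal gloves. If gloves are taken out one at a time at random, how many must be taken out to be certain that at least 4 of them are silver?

198

The worst case draws every non-silver glove first: 33 + 30 + 5 + 26 + 20 + 42 + 10 + 28 = 194.
The next 4 draws are then forced to be silver, giving 194 + 4 = 198.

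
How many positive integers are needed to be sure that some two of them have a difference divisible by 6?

Two integers differ by a multiple of 6 exactly when they share a remainder mod 6.
There are 6 residue classes mod 6, so 6 integers can all lie in distinct classes.
One more integer must repeat a residue, giving a difference divisible by 6. So n = 6 + 1 = 7.

7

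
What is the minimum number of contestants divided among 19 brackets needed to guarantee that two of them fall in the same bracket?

20

There are 19 brackets acting as pigeonholes.
With 19 contestants we could place one in each, avoiding any repeat.
One more forces some class to hold 2, so 19 + 1 = 20.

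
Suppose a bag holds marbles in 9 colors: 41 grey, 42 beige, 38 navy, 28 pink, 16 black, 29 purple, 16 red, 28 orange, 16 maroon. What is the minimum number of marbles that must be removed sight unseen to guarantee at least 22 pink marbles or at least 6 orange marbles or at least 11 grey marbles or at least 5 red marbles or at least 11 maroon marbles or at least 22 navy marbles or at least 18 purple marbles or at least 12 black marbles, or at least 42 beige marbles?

Each of the 9 colors has its own threshold; avoid all of them simultaneously.
The worst case stops just short of every target: 10 grey, 41 beige, 21 navy, 21 pink, 11 black, 17 purple, 4 red, 5 orange, 10 maroon — 10 + 41 + 21 + 21 + 11 + 17 + 4 + 5 + 10 = 140 marbles.
One more marble must push some color to its target, so 140 + 1 = 141.

141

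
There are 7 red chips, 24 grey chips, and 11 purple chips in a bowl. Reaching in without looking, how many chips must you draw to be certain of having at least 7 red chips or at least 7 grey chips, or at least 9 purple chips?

21

The worst case stops just short of every target: 6 red, 6 grey, 8 purple — 6 + 6 + 8 = 20 chips.
One more chip must push some color to its target, so 20 + 1 = 21.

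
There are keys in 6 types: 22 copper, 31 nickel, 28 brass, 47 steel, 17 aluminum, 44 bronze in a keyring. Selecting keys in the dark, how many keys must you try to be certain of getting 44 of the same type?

185

In the worst case we take at most 43 of each type, but all 22 copper, all 31 nickel, all 28 brass, and all 17 aluminum (fewer than 43), giving 22 + 31 + 28 + 43 + 17 + 43 = 184.
One more key then forces some type to 44, so 184 + 1 = 185.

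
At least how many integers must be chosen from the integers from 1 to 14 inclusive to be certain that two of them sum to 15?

8

Partition {1, …, 14} into 7 pairs: {1,14}, {2,13}, …, {7,8}.
Choosing 7 integers — say the integers 1 through 7 — takes one from each pair and avoids the property.
Choosing 8 forces two into the same pair by pigeonhole, and those sum to 15. So 8.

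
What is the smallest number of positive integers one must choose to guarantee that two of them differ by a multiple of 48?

Use the pigeonhole principle on residue classes: two integers differ by a multiple of 48 exactly when they share a remainder mod 48.
There are 48 residue classes mod 48, so 48 integers can all lie in distinct classes.
One more integer must repeat a residue, giving a difference divisible by 48. So n = 48 + 1 = 49.

49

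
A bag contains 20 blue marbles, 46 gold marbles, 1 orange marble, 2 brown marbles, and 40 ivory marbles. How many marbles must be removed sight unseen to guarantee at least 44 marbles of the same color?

107

In the worst case we take at most 43 of each color, but all 20 blue, all 1 orange, all 2 brown, and all 40 ivory (fewer than 43), giving 20 + 43 + 1 + 2 + 40 = 106.
One more marble then forces some color to 44, so 106 + 1 = 107.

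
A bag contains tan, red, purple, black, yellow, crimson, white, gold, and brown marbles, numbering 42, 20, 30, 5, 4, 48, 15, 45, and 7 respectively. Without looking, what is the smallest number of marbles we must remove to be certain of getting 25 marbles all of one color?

148

In the worst case we take at most 24 of each color, but all 20 red, all 5 black, all 4 yellow, all 15 white, and all 7 brown (fewer than 24), giving 24 + 20 + 24 + 5 + 4 + 24 + 15 + 24 + 7 = 147.
One more marble then forces some color to 25, so 147 + 1 = 148.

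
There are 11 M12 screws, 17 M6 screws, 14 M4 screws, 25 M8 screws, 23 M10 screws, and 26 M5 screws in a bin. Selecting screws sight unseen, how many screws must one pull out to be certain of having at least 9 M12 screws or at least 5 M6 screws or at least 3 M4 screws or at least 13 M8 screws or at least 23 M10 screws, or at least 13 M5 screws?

The worst case stops just short of every target: 8 M12, 4 M6, 2 M4, 12 M8, 22 M10, 12 M5 — 8 + 4 + 2 + 12 + 22 + 12 = 60 screws.
One more screw must push some size to its target, so 60 + 1 = 61.

61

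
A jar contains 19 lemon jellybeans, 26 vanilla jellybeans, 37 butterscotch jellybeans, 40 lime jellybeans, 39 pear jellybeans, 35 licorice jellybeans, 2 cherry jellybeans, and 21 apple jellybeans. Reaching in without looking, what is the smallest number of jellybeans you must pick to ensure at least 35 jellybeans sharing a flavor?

In the worst case we take at most 34 of each flavor, but all 19 lemon, all 26 vanilla, all 2 cherry, and all 21 apple (fewer than 34), giving 19 + 26 + 34 + 34 + 34 + 34 + 2 + 21 = 204.
One more jellybean then forces some flavor to 35, so 204 + 1 = 205.

205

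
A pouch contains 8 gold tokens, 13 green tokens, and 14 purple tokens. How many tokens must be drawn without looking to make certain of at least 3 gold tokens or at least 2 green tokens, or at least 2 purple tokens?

The worst case stops just short of every target: 2 gold, 1 green, 1 purple — 2 + 1 + 1 = 4 tokens.
One more token must push some color to its target, so 4 + 1 = 5.

5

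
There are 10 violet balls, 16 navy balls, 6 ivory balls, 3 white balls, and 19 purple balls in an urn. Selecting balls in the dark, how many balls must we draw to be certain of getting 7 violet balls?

51

The worst case draws every non-violet ball first: 16 + 6 + 3 + 19 = 44.
The next 7 draws are then forced to be violet, giving 44 + 7 = 51.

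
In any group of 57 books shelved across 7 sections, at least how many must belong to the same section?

The 57 books fall into 7 sections.
If each of the 7 sections held at most 8, the total would be at most 7 × 8 = 56 < 57, a contradiction.
So at least one holds ⌈57/7⌉ = 9.

9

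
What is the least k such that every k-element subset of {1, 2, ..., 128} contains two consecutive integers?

65

Partition {1, …, 128} into 64 pairs: {1,2}, {3,4}, …, {127,128}.
Choosing 64 integers — say the 64 even numbers 2, 4, …, 128 — takes one from each pair and avoids the property.
Choosing 65 forces two into the same pair by pigeonhole, and those are consecutive. So 65.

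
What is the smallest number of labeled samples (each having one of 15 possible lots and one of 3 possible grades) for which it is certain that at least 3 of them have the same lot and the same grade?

91

There are 15 × 3 = 45 (lot, grade) combinations acting as pigeonholes.
With 45 × 2 = 90 labeled samples we could place exactly 2 in each, with no (lot, grade) pair reaching 3.
One more forces some (lot, grade) pair to hold 3, so 90 + 1 = 91.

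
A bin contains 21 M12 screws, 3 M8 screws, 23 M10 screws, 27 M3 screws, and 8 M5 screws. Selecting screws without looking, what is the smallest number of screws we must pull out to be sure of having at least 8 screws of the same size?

32

Treat the 5 sizes as pigeonholes.
In the worst case we take at most 7 of each size, but all 3 M8 (fewer than 7), giving 7 + 3 + 7 + 7 + 7 = 31.
One more screw then forces some size to 8, so 31 + 1 = 32.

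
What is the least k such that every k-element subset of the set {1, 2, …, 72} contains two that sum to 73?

37

Partition {1, …, 72} into 36 pairs: {1,72}, {2,71}, …, {36,37}.
Choosing 36 integers — say the integers 1 through 36 — takes one from each pair and avoids the property.
Choosing 37 forces two into the same pair by pigeonhole, and those sum to 73. So 37.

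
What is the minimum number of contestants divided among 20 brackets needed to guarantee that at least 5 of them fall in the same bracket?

There are 20 brackets acting as pigeonholes.
With 20 × 4 = 80 contestants we could place exactly 4 in each, with no class reaching 5.
One more forces some class to hold 5, so 80 + 1 = 81.

81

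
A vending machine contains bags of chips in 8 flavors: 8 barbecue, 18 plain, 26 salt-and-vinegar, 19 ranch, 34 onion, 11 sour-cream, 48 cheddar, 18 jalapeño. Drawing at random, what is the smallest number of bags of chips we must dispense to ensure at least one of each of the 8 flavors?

The hardest flavor to obtain is barbecue: we could draw every other bag of chips first — 182 − 8 = 174 bags of chips — without a single barbecue one.
The next draw must be barbecue, so 174 + 1 = 175.

175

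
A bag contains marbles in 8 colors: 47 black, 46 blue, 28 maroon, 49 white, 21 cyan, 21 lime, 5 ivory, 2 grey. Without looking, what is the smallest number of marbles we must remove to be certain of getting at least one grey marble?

To avoid grey marbles as long as possible, exhaust the other 7 colors first.
The worst case draws every non-grey marble first: 47 + 46 + 28 + 49 + 21 + 21 + 5 = 217.
The next draw is then forced to be grey, giving 217 + 1 = 218.

218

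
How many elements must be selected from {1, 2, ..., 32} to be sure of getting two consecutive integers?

Partition {1, …, 32} into 16 pairs: {1,2}, {3,4}, …, {31,32}.
Choosing 16 integers — say the 16 even numbers 2, 4, …, 32 — takes one from each pair and avoids the property.
Choosing 17 forces two into the same pair by pigeonhole, and those are consecutive. So 17.

17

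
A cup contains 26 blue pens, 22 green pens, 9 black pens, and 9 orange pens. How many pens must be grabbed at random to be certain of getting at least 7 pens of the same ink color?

The worst case takes 6 pens of each ink color without reaching 7 of any: 4 × 6 = 24.
The next pen must bring some ink color to 7, so 24 + 1 = 25.

25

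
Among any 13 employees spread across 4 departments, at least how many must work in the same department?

If each of the 4 departments held at most 3, the total would be at most 4 × 3 = 12 < 13, a contradiction.
So at least one holds ⌈13/4⌉ = 4.

4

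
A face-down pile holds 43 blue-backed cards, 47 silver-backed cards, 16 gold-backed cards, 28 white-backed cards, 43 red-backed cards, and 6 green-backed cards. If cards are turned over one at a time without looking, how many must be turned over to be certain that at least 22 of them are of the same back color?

In the worst case we take at most 21 of each back color, but all 16 gold-backed and all 6 green-backed (fewer than 21), giving 21 + 21 + 16 + 21 + 21 + 6 = 106.
One more card then forces some back color to 22, so 106 + 1 = 107.

107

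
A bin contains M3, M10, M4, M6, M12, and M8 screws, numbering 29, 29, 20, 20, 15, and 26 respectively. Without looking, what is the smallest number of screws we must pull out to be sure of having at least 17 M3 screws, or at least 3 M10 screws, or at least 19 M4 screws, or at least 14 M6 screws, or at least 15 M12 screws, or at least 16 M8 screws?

The worst case stops just short of every target: 16 M3, 2 M10, 18 M4, 13 M6, 14 M12, 15 M8 — 16 + 2 + 18 + 13 + 14 + 15 = 78 screws.
One more screw must push some size to its target, so 78 + 1 = 79.

79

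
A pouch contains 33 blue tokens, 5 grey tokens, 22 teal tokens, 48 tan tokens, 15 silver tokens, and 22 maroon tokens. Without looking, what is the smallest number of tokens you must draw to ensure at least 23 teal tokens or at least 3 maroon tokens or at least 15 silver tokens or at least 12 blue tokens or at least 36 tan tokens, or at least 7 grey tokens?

90

Each of the 6 colors has its own threshold; avoid all of them simultaneously.
The worst case stops just short of every target: 11 blue, all 5 grey, 22 teal, 35 tan, 14 silver, 2 maroon — 11 + 5 + 22 + 35 + 14 + 2 = 89 tokens.
One more token must push some color to its target, so 89 + 1 = 90.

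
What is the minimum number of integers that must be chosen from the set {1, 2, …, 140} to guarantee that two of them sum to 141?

Partition {1, …, 140} into 70 pairs: {1,140}, {2,139}, …, {70,71}.
Choosing 70 integers — say the integers 1 through 70 — takes one from each pair and avoids the property.
Choosing 71 forces two into the same pair by pigeonhole, and those sum to 141. So 71.

71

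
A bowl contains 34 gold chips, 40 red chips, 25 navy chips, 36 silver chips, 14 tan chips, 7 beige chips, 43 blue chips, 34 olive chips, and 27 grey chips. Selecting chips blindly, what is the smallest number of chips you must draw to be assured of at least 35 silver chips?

The worst case draws every non-silver chip first: 34 + 40 + 25 + 14 + 7 + 43 + 34 + 27 = 224.
The next 35 draws are then forced to be silver, giving 224 + 35 = 259.

259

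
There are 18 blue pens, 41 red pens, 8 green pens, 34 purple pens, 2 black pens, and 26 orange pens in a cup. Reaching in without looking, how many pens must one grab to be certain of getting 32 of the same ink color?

117

Treat the 6 ink colors as pigeonholes.
In the worst case we take at most 31 of each ink color, but all 18 blue, all 8 green, all 2 black, and all 26 orange (fewer than 31), giving 18 + 31 + 8 + 31 + 2 + 26 = 116.
One more pen then forces some ink color to 32, so 116 + 1 = 117.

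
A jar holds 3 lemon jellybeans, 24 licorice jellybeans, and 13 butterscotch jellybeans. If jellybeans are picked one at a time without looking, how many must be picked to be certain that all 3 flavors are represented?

The hardest flavor to obtain is lemon: we could draw every other jellybean first — 40 − 3 = 37 jellybeans — without a single lemon one.
The next draw must be lemon, so 37 + 1 = 38.

38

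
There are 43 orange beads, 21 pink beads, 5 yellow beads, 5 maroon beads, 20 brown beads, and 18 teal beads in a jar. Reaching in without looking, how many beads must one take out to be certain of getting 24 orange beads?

93

The worst case draws every non-orange bead first: 21 + 5 + 5 + 20 + 18 = 69.
The next 24 draws are then forced to be orange, giving 69 + 24 = 93.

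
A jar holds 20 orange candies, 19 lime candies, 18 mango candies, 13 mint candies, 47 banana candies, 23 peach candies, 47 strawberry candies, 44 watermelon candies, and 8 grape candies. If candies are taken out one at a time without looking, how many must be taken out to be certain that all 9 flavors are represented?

The hardest flavor to obtain is grape: we could draw every other candy first — 239 − 8 = 231 candies — without a single grape one.
The next draw must be grape, so 231 + 1 = 232.

232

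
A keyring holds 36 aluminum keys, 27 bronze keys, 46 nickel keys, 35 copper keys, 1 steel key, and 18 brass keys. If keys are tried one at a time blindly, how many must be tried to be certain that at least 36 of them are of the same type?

In the worst case we take at most 35 of each type, but all 27 bronze, all 1 steel, and all 18 brass (fewer than 35), giving 35 + 27 + 35 + 35 + 1 + 18 = 151.
One more key then forces some type to 36, so 151 + 1 = 152.

152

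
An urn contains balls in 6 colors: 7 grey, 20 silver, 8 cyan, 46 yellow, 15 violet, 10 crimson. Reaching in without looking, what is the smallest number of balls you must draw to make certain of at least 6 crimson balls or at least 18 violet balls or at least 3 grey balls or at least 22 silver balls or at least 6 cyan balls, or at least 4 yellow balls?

The worst case stops just short of every target: 2 grey, all 20 silver, 5 cyan, 3 yellow, all 15 violet, 5 crimson — 2 + 20 + 5 + 3 + 15 + 5 = 50 balls.
One more ball must push some color to its target, so 50 + 1 = 51.

51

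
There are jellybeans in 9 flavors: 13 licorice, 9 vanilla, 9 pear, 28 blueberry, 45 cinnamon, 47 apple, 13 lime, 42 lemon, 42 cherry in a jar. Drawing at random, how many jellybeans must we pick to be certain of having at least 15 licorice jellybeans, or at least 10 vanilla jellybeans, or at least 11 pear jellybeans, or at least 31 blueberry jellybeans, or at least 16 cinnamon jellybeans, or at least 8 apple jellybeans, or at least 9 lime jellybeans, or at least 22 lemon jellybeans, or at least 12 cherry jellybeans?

122

Each of the 9 flavors has its own threshold; avoid all of them simultaneously.
The worst case stops just short of every target: all 13 licorice, 9 vanilla, all 9 pear, all 28 blueberry, 15 cinnamon, 7 apple, 8 lime, 21 lemon, 11 cherry — 13 + 9 + 9 + 28 + 15 + 7 + 8 + 21 + 11 = 121 jellybeans.
One more jellybean must push some flavor to its target, so 121 + 1 = 122.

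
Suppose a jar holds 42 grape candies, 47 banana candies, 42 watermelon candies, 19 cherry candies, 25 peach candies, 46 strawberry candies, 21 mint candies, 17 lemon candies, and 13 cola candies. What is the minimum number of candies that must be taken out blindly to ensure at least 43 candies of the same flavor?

In the worst case we take at most 42 of each flavor, but all 19 cherry, all 25 peach, all 21 mint, all 17 lemon, and all 13 cola (fewer than 42), giving 42 + 42 + 42 + 19 + 25 + 42 + 21 + 17 + 13 = 263.
One more candy then forces some flavor to 43, so 263 + 1 = 264.

264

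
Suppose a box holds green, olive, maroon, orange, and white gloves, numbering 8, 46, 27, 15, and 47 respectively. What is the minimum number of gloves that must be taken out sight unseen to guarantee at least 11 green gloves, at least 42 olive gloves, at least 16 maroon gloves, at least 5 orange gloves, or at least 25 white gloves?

93

The worst case stops just short of every target: all 8 green, 41 olive, 15 maroon, 4 orange, 24 white — 8 + 41 + 15 + 4 + 24 = 92 gloves.
One more glove must push some color to its target, so 92 + 1 = 93.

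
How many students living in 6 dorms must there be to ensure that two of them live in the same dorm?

There are 6 dorms acting as pigeonholes.
With 6 students we could place one in each, avoiding any repeat.
One more forces some class to hold 2, so 6 + 1 = 7.

7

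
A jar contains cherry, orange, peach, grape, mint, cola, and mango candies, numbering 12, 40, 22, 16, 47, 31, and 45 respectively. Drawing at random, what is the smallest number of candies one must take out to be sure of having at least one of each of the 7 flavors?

202

The hardest flavor to obtain is cherry: we could draw every other candy first — 213 − 12 = 201 candies — without a single cherry one.
The next draw must be cherry, so 201 + 1 = 202.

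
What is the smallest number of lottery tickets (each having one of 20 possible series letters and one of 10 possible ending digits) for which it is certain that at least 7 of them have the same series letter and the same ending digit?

1201

There are 20 × 10 = 200 (series letter, ending digit) combinations acting as pigeonholes.
With 200 × 6 = 1200 lottery tickets we could place exactly 6 in each, with no (series letter, ending digit) pair reaching 7.
One more forces some (series letter, ending digit) pair to hold 7, so 1200 + 1 = 1201.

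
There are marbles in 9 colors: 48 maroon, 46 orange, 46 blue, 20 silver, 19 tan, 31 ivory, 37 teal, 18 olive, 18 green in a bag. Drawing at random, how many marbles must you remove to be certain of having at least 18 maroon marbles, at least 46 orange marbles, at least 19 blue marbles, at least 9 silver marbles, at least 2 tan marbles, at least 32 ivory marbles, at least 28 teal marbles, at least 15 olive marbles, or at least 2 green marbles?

163

Each of the 9 colors has its own threshold; avoid all of them simultaneously.
The worst case stops just short of every target: 17 maroon, 45 orange, 18 blue, 8 silver, 1 tan, 31 ivory, 27 teal, 14 olive, 1 green — 17 + 45 + 18 + 8 + 1 + 31 + 27 + 14 + 1 = 162 marbles.
One more marble must push some color to its target, so 162 + 1 = 163.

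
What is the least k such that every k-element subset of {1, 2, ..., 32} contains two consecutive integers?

Partition {1, …, 32} into 16 pairs: {1,2}, {3,4}, …, {31,32}.
Choosing 16 integers — say the 16 even numbers 2, 4, …, 32 — takes one from each pair and avoids the property.
Choosing 17 forces two into the same pair by pigeonhole, and those are consecutive. So 17.

17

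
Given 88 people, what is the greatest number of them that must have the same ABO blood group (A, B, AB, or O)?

22

If each of the 4 ABO blood groups held at most 21, the total would be at most 4 × 21 = 84 < 88, a contradiction.
So at least one holds ⌈88/4⌉ = 22.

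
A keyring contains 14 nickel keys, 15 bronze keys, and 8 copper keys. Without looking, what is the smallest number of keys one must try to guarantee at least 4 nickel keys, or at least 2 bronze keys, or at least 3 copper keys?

Each of the 3 types has its own threshold; avoid all of them simultaneously.
The worst case stops just short of every target: 3 nickel, 1 bronze, 2 copper — 3 + 1 + 2 = 6 keys.
One more key must push some type to its target, so 6 + 1 = 7.

7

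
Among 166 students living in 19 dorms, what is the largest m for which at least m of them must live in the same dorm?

The 166 students fall into 19 dorms.
If each of the 19 dorms held at most 8, the total would be at most 19 × 8 = 152 < 166, a contradiction.
So at least one holds ⌈166/19⌉ = 9.

9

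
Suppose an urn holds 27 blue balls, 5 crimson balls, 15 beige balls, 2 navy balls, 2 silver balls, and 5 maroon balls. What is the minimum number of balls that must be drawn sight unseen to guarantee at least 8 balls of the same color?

29

Treat the 6 colors as pigeonholes.
In the worst case we take at most 7 of each color, but all 5 crimson, all 2 navy, all 2 silver, and all 5 maroon (fewer than 7), giving 7 + 5 + 7 + 2 + 2 + 5 = 28.
One more ball then forces some color to 8, so 28 + 1 = 29.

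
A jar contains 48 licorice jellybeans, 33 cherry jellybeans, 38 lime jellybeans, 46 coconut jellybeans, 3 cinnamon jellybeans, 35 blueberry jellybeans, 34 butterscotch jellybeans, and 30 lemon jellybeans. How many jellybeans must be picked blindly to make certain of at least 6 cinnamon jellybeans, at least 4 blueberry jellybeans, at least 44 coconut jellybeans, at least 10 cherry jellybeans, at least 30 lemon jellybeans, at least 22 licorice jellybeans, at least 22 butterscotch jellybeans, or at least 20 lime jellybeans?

The worst case stops just short of every target: 21 licorice, 9 cherry, 19 lime, 43 coconut, all 3 cinnamon, 3 blueberry, 21 butterscotch, 29 lemon — 21 + 9 + 19 + 43 + 3 + 3 + 21 + 29 = 148 jellybeans.
One more jellybean must push some flavor to its target, so 148 + 1 = 149.

149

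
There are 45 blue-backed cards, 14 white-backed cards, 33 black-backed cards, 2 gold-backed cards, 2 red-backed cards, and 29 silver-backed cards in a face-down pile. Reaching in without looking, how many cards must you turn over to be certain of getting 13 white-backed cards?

The worst case draws every non-white-backed card first: 45 + 33 + 2 + 2 + 29 = 111.
The next 13 draws are then forced to be white-backed, giving 111 + 13 = 124.

124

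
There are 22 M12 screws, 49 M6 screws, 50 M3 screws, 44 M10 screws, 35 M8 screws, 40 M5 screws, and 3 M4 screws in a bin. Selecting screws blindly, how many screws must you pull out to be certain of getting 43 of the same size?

In the worst case we take at most 42 of each size, but all 22 M12, all 35 M8, all 40 M5, and all 3 M4 (fewer than 42), giving 22 + 42 + 42 + 42 + 35 + 40 + 3 = 226.
One more screw then forces some size to 43, so 226 + 1 = 227.

227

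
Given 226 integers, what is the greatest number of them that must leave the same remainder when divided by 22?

If each of the 22 residue classes modulo 22 held at most 10, the total would be at most 22 × 10 = 220 < 226, a contradiction.
So at least one holds ⌈226/22⌉ = 11.

11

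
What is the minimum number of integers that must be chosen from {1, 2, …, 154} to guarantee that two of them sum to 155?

78

Partition {1, …, 154} into 77 pairs: {1,154}, {2,153}, …, {77,78}.
Choosing 77 integers — say the integers 1 through 77 — takes one from each pair and avoids the property.
Choosing 78 forces two into the same pair by pigeonhole, and those sum to 155. So 78.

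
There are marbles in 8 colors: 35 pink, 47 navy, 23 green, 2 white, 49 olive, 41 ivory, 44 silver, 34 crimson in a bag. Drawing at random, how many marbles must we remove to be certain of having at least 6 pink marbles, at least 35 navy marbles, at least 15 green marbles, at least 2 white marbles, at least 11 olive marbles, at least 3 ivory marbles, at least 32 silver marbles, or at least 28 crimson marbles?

125

Each of the 8 colors has its own threshold; avoid all of them simultaneously.
The worst case stops just short of every target: 5 pink, 34 navy, 14 green, 1 white, 10 olive, 2 ivory, 31 silver, 27 crimson — 5 + 34 + 14 + 1 + 10 + 2 + 31 + 27 = 124 marbles.
One more marble must push some color to its target, so 124 + 1 = 125.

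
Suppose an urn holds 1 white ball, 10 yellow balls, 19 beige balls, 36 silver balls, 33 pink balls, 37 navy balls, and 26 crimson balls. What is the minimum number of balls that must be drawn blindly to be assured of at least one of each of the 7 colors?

The hardest color to obtain is white: we could draw every other ball first — 162 − 1 = 161 balls — without a single white one.
The next draw must be white, so 161 + 1 = 162.

162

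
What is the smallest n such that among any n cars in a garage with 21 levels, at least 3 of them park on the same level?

There are 21 levels acting as pigeonholes.
With 21 × 2 = 42 cars we could place exactly 2 in each, with no class reaching 3.
One more forces some class to hold 3, so 42 + 1 = 43.

43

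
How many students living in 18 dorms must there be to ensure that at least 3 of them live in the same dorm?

37

There are 18 dorms acting as pigeonholes.
With 18 × 2 = 36 students we could place exactly 2 in each, with no class reaching 3.
One more forces some class to hold 3, so 36 + 1 = 37.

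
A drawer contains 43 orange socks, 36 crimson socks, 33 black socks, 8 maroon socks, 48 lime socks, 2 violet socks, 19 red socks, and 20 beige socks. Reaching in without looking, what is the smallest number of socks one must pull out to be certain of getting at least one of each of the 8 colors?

208

The hardest color to obtain is violet: we could draw every other sock first — 209 − 2 = 207 socks — without a single violet one.
The next draw must be violet, so 207 + 1 = 208.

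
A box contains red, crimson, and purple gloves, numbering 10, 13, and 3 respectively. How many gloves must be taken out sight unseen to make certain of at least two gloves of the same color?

4

The worst case takes 1 glove of each color without reaching 2 of any: 3 × 1 = 3.
The next glove must bring some color to 2, so 3 + 1 = 4.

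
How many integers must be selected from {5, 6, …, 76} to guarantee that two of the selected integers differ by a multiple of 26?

Use the pigeonhole principle on residue classes: group the integers by remainder mod 26; there are 26 residue classes, each nonempty in this range.
Choosing one from each class (26 integers) avoids any shared remainder.
One more choice must repeat a class, so two differ by a multiple of 26. Hence 26 + 1 = 27.

27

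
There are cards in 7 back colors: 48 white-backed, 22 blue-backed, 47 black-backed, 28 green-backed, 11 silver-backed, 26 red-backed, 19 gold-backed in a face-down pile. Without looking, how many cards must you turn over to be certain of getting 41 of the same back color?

187

In the worst case we take at most 40 of each back color, but all 22 blue-backed, all 28 green-backed, all 11 silver-backed, all 26 red-backed, and all 19 gold-backed (fewer than 40), giving 40 + 22 + 40 + 28 + 11 + 26 + 19 = 186.
One more card then forces some back color to 41, so 186 + 1 = 187.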